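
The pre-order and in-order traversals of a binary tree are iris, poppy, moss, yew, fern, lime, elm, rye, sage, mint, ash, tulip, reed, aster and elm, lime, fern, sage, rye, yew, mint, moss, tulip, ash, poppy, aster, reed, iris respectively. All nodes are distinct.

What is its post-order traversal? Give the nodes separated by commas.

elm, lime, sage, rye, fern, mint, yew, tulip, ash, moss, aster, reed, poppy, iris

The first element of pre-order is the root; it splits in-order into left and right subtrees.
Root iris: left subtree has 13 nodes {elm, lime, fern, sage, rye, yew, mint, moss, tulip, ash, poppy, aster, reed}, right has 0 { }.
  Root poppy: left subtree has 10 nodes {elm, lime, fern, sage, rye, yew, mint, moss, tulip, ash}, right has 2 {aster, reed}.
    Root moss: left subtree has 7 nodes {elm, lime, fern, sage, rye, yew, mint}, right has 2 {tulip, ash}.
      Root yew: left subtree has 5 nodes {elm, lime, fern, sage, rye}, right has 1 {mint}.
        Root fern: left subtree has 2 nodes {elm, lime}, right has 2 {sage, rye}.
          Root lime: left subtree has 1 node {elm}, right has 0 { }.
          Root rye: left subtree has 1 node {sage}, right has 0 { }.
      Root ash: left subtree has 1 node {tulip}, right has 0 { }.
    Root reed: left subtree has 1 node {aster}, right has 0 { }.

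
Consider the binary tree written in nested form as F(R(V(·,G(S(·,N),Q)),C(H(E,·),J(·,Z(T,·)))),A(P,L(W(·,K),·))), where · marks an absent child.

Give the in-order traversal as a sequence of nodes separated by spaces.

V S N G Q R E H C J T Z F P A W K L

In-order visits the left subtree, then the node, then the right subtree.
At F: go left to R.
  At R: go left to V.
    At V: no left child.
    Visit V.
    At V: go right to G.
      At G: go left to S.
        At S: no left child.
        Visit S.
        At S: go right to N.
          N is a leaf — visit N.
      Visit G.
      At G: go right to Q.
        Q is a leaf — visit Q.
  Visit R.
  At R: go right to C.
    At C: go left to H.
      At H: go left to E.
        E is a leaf — visit E.
      Visit H.
      At H: no right child.
    Visit C.
    At C: go right to J.
      At J: no left child.
      Visit J.
      At J: go right to Z.
        At Z: go left to T.
          T is a leaf — visit T.
        Visit Z.
        At Z: no right child.
Visit F.
At F: go right to A.
  At A: go left to P.
    P is a leaf — visit P.
  Visit A.
  At A: go right to L.
    At L: go left to W.
      At W: no left child.
      Visit W.
      At W: go right to K.
        K is a leaf — visit K.
    Visit L.
    At L: no right child.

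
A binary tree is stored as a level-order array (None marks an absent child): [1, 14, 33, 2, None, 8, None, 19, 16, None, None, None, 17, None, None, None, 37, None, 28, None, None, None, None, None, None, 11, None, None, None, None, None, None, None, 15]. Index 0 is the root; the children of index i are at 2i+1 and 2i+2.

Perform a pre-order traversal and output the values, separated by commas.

Pre-order visits the node, then its left subtree, then its right subtree.
Visit 1.
At 1: go left to 14.
  Visit 14.
  At 14: go left to 2.
    Visit 2.
    At 2: go left to 19.
      Visit 19.
      At 19: no left child.
      At 19: go right to 37.
        Visit 37.
        At 37: go left to 15.
          15 is a leaf — visit 15.
        At 37: no right child.
    At 2: go right to 16.
      Visit 16.
      At 16: no left child.
      At 16: go right to 28.
        28 is a leaf — visit 28.
  At 14: no right child.
At 1: go right to 33.
  Visit 33.
  At 33: go left to 8.
    Visit 8.
    At 8: no left child.
    At 8: go right to 17.
      Visit 17.
      At 17: go left to 11.
        11 is a leaf — visit 11.
      At 17: no right child.
  At 33: no right child.

1, 14, 2, 19, 37, 15, 16, 28, 33, 8, 17, 11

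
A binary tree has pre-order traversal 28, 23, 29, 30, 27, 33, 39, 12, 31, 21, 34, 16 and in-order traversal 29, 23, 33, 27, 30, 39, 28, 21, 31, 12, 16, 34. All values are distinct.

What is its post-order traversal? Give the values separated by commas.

29, 33, 27, 39, 30, 23, 21, 31, 16, 34, 12, 28

The first element of pre-order is the root; it splits in-order into left and right subtrees.
Root 28: left subtree has 6 nodes {29, 23, 33, 27, 30, 39}, right has 5 {21, 31, 12, 16, 34}.
  Root 23: left subtree has 1 node {29}, right has 4 {33, 27, 30, 39}.
    Root 30: left subtree has 2 nodes {33, 27}, right has 1 {39}.
      Root 27: left subtree has 1 node {33}, right has 0 { }.
  Root 12: left subtree has 2 nodes {21, 31}, right has 2 {16, 34}.
    Root 31: left subtree has 1 node {21}, right has 0 { }.
    Root 34: left subtree has 1 node {16}, right has 0 { }.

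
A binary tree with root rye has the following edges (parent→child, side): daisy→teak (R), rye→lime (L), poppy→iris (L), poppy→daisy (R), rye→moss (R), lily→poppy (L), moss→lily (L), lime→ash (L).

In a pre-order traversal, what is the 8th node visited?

daisy

Pre-order visits the node, then its left subtree, then its right subtree.
Visit rye.
At rye: go left to lime.
  Visit lime.
  At lime: go left to ash.
    ash is a leaf — visit ash.
  At lime: no right child.
At rye: go right to moss.
  Visit moss.
  At moss: go left to lily.
    Visit lily.
    At lily: go left to poppy.
      Visit poppy.
      At poppy: go left to iris.
        iris is a leaf — visit iris.
      At poppy: go right to daisy.
        Visit daisy.
        At daisy: no left child.
        At daisy: go right to teak.
          teak is a leaf — visit teak.
    At lily: no right child.
  At moss: no right child.
Full pre-order sequence: rye, lime, ash, moss, lily, poppy, iris, daisy, teak.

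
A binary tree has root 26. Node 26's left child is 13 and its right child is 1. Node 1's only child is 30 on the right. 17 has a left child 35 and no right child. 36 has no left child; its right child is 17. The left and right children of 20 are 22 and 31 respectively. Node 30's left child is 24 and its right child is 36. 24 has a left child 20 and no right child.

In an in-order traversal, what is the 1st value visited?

In-order visits the left subtree, then the node, then the right subtree.
At 26: go left to 13.
  13 is a leaf — visit 13.
Visit 26.
At 26: go right to 1.
  At 1: no left child.
  Visit 1.
  At 1: go right to 30.
    At 30: go left to 24.
      At 24: go left to 20.
        At 20: go left to 22.
          22 is a leaf — visit 22.
        Visit 20.
        At 20: go right to 31.
          31 is a leaf — visit 31.
      Visit 24.
      At 24: no right child.
    Visit 30.
    At 30: go right to 36.
      At 36: no left child.
      Visit 36.
      At 36: go right to 17.
        At 17: go left to 35.
          35 is a leaf — visit 35.
        Visit 17.
        At 17: no right child.
Full in-order sequence: 13, 26, 1, 22, 20, 31, 24, 30, 36, 35, 17.

13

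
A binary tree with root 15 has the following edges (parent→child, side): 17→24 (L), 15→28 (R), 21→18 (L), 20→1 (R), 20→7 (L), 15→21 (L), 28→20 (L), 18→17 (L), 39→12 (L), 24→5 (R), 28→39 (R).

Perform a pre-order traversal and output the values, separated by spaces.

15 21 18 17 24 5 28 20 7 1 39 12

Pre-order visits the node, then its left subtree, then its right subtree.
Visit 15.
At 15: go left to 21.
  Visit 21.
  At 21: go left to 18.
    Visit 18.
    At 18: go left to 17.
      Visit 17.
      At 17: go left to 24.
        Visit 24.
        At 24: no left child.
        At 24: go right to 5.
          5 is a leaf — visit 5.
      At 17: no right child.
    At 18: no right child.
  At 21: no right child.
At 15: go right to 28.
  Visit 28.
  At 28: go left to 20.
    Visit 20.
    At 20: go left to 7.
      7 is a leaf — visit 7.
    At 20: go right to 1.
      1 is a leaf — visit 1.
  At 28: go right to 39.
    Visit 39.
    At 39: go left to 12.
      12 is a leaf — visit 12.
    At 39: no right child.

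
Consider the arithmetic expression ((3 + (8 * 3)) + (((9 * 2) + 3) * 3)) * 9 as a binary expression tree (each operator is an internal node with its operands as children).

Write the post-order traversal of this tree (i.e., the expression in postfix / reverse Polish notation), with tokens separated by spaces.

3 8 3 * + 9 2 * 3 + 3 * + 9 *

Post-order on an expression tree gives postfix notation: for each operator, emit left operand, right operand, then the operator.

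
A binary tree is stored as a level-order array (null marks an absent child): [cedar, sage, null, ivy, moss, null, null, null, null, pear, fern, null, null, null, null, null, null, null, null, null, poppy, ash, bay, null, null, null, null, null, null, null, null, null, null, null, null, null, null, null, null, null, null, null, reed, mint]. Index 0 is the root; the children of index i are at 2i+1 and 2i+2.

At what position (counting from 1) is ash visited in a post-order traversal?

Post-order visits the left subtree, then the right subtree, then the node.
At cedar: go left to sage.
  At sage: go left to ivy.
    ivy is a leaf — visit ivy.
  At sage: go right to moss.
    At moss: go left to pear.
      At pear: no left child.
      At pear: go right to poppy.
        At poppy: no left child.
        At poppy: go right to reed.
          reed is a leaf — visit reed.
        Visit poppy.
      Visit pear.
    At moss: go right to fern.
      At fern: go left to ash.
        At ash: go left to mint.
          mint is a leaf — visit mint.
        At ash: no right child.
        Visit ash.
      At fern: go right to bay.
        bay is a leaf — visit bay.
      Visit fern.
    Visit moss.
  Visit sage.
At cedar: no right child.
Visit cedar.
Full post-order sequence: ivy, reed, poppy, pear, mint, ash, bay, fern, moss, sage, cedar.

6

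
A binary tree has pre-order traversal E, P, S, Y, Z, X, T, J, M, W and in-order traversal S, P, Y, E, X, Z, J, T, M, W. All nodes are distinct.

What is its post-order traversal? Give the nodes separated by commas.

S, Y, P, X, J, W, M, T, Z, E

The first element of pre-order is the root; it splits in-order into left and right subtrees.
Root E: left subtree has 3 nodes {S, P, Y}, right has 6 {X, Z, J, T, M, W}.
  Root P: left subtree has 1 node {S}, right has 1 {Y}.
  Root Z: left subtree has 1 node {X}, right has 4 {J, T, M, W}.
    Root T: left subtree has 1 node {J}, right has 2 {M, W}.
      Root M: left subtree has 0 nodes { }, right has 1 {W}.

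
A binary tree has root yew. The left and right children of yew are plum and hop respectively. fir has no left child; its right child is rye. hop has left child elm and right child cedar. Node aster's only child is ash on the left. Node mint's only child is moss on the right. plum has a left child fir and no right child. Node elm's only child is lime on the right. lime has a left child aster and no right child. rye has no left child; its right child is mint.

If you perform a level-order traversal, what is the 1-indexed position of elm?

Level-order visits nodes level by level from the root, left to right within each level.
Level 0: yew
Level 1: plum, hop
Level 2: fir, elm, cedar
Level 3: rye, lime
Level 4: mint, aster
Level 5: moss, ash
Full level-order sequence: yew, plum, hop, fir, elm, cedar, rye, lime, mint, aster, moss, ash.

5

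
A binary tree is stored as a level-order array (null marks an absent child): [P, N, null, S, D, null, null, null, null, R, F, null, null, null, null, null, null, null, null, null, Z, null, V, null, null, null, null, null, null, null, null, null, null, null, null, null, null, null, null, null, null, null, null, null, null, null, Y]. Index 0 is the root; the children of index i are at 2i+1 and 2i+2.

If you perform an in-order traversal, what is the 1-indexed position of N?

In-order visits the left subtree, then the node, then the right subtree.
At P: go left to N.
  At N: go left to S.
    S is a leaf — visit S.
  Visit N.
  At N: go right to D.
    At D: go left to R.
      At R: no left child.
      Visit R.
      At R: go right to Z.
        Z is a leaf — visit Z.
    Visit D.
    At D: go right to F.
      At F: no left child.
      Visit F.
      At F: go right to V.
        At V: no left child.
        Visit V.
        At V: go right to Y.
          Y is a leaf — visit Y.
Visit P.
At P: no right child.
Full in-order sequence: S, N, R, Z, D, F, V, Y, P.

2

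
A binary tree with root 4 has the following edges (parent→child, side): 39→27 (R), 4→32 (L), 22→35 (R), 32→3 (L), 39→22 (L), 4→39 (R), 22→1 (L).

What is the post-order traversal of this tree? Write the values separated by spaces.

Post-order visits the left subtree, then the right subtree, then the node.
At 4: go left to 32.
  At 32: go left to 3.
    3 is a leaf — visit 3.
  At 32: no right child.
  Visit 32.
At 4: go right to 39.
  At 39: go left to 22.
    At 22: go left to 1.
      1 is a leaf — visit 1.
    At 22: go right to 35.
      35 is a leaf — visit 35.
    Visit 22.
  At 39: go right to 27.
    27 is a leaf — visit 27.
  Visit 39.
Visit 4.

3 32 1 35 22 27 39 4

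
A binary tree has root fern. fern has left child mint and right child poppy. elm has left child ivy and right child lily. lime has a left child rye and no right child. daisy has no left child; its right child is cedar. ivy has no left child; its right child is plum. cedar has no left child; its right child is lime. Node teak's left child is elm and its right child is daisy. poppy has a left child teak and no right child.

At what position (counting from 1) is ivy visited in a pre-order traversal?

Pre-order visits the node, then its left subtree, then its right subtree.
Visit fern.
At fern: go left to mint.
  mint is a leaf — visit mint.
At fern: go right to poppy.
  Visit poppy.
  At poppy: go left to teak.
    Visit teak.
    At teak: go left to elm.
      Visit elm.
      At elm: go left to ivy.
        Visit ivy.
        At ivy: no left child.
        At ivy: go right to plum.
          plum is a leaf — visit plum.
      At elm: go right to lily.
        lily is a leaf — visit lily.
    At teak: go right to daisy.
      Visit daisy.
      At daisy: no left child.
      At daisy: go right to cedar.
        Visit cedar.
        At cedar: no left child.
        At cedar: go right to lime.
          Visit lime.
          At lime: go left to rye.
            rye is a leaf — visit rye.
          At lime: no right child.
  At poppy: no right child.
Full pre-order sequence: fern, mint, poppy, teak, elm, ivy, plum, lily, daisy, cedar, lime, rye.

6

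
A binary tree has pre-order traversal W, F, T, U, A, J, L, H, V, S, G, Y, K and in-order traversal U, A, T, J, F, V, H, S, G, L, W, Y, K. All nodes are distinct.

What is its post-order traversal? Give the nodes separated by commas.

The first element of pre-order is the root; it splits in-order into left and right subtrees.
Root W: left subtree has 10 nodes {U, A, T, J, F, V, H, S, G, L}, right has 2 {Y, K}.
  Root F: left subtree has 4 nodes {U, A, T, J}, right has 5 {V, H, S, G, L}.
    Root T: left subtree has 2 nodes {U, A}, right has 1 {J}.
      Root U: left subtree has 0 nodes { }, right has 1 {A}.
    Root L: left subtree has 4 nodes {V, H, S, G}, right has 0 { }.
      Root H: left subtree has 1 node {V}, right has 2 {S, G}.
        Root S: left subtree has 0 nodes { }, right has 1 {G}.
  Root Y: left subtree has 0 nodes { }, right has 1 {K}.

A, U, J, T, V, G, S, H, L, F, K, Y, W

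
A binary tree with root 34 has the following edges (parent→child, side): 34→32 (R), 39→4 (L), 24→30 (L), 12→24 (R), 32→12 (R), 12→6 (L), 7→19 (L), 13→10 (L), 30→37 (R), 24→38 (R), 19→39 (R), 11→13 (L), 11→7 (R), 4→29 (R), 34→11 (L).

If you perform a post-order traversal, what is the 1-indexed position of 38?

12

Post-order visits the left subtree, then the right subtree, then the node.
At 34: go left to 11.
  At 11: go left to 13.
    At 13: go left to 10.
      10 is a leaf — visit 10.
    At 13: no right child.
    Visit 13.
  At 11: go right to 7.
    At 7: go left to 19.
      At 19: no left child.
      At 19: go right to 39.
        At 39: go left to 4.
          At 4: no left child.
          At 4: go right to 29.
            29 is a leaf — visit 29.
          Visit 4.
        At 39: no right child.
        Visit 39.
      Visit 19.
    At 7: no right child.
    Visit 7.
  Visit 11.
At 34: go right to 32.
  At 32: no left child.
  At 32: go right to 12.
    At 12: go left to 6.
      6 is a leaf — visit 6.
    At 12: go right to 24.
      At 24: go left to 30.
        At 30: no left child.
        At 30: go right to 37.
          37 is a leaf — visit 37.
        Visit 30.
      At 24: go right to 38.
        38 is a leaf — visit 38.
      Visit 24.
    Visit 12.
  Visit 32.
Visit 34.
Full post-order sequence: 10, 13, 29, 4, 39, 19, 7, 11, 6, 37, 30, 38, 24, 12, 32, 34.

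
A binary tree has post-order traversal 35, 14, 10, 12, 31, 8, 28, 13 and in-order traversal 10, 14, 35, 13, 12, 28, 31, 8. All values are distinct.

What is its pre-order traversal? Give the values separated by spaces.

13 10 14 35 28 12 8 31

The last element of post-order is the root; it splits in-order into left and right subtrees.
Root 13: left subtree has 3 nodes {10, 14, 35}, right has 4 {12, 28, 31, 8}.
  Root 10: left subtree has 0 nodes { }, right has 2 {14, 35}.
    Root 14: left subtree has 0 nodes { }, right has 1 {35}.
  Root 28: left subtree has 1 node {12}, right has 2 {31, 8}.
    Root 8: left subtree has 1 node {31}, right has 0 { }.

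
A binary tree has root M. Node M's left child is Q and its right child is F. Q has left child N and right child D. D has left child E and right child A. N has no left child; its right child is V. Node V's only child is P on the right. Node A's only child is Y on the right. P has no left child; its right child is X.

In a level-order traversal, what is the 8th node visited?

A

Level-order visits nodes level by level from the root, left to right within each level.
Level 0: M
Level 1: Q, F
Level 2: N, D
Level 3: V, E, A
Level 4: P, Y
Level 5: X
Full level-order sequence: M, Q, F, N, D, V, E, A, P, Y, X.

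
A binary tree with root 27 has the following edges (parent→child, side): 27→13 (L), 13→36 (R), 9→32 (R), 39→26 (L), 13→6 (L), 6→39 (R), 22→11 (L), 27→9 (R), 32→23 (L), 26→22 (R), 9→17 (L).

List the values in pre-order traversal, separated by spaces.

Pre-order visits the node, then its left subtree, then its right subtree.
Visit 27.
At 27: go left to 13.
  Visit 13.
  At 13: go left to 6.
    Visit 6.
    At 6: no left child.
    At 6: go right to 39.
      Visit 39.
      At 39: go left to 26.
        Visit 26.
        At 26: no left child.
        At 26: go right to 22.
          Visit 22.
          At 22: go left to 11.
            11 is a leaf — visit 11.
          At 22: no right child.
      At 39: no right child.
  At 13: go right to 36.
    36 is a leaf — visit 36.
At 27: go right to 9.
  Visit 9.
  At 9: go left to 17.
    17 is a leaf — visit 17.
  At 9: go right to 32.
    Visit 32.
    At 32: go left to 23.
      23 is a leaf — visit 23.
    At 32: no right child.

27 13 6 39 26 22 11 36 9 17 32 23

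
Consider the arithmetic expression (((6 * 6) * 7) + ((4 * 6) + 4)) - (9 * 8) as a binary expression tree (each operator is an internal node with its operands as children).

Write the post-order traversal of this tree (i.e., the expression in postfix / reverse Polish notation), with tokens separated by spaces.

6 6 * 7 * 4 6 * 4 + + 9 8 * -

Post-order on an expression tree gives postfix notation: for each operator, emit left operand, right operand, then the operator.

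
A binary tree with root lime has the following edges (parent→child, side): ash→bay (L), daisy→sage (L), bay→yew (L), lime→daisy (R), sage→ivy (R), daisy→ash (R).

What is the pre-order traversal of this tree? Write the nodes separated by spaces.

lime daisy sage ivy ash bay yew

Pre-order visits the node, then its left subtree, then its right subtree.
Visit lime.
At lime: no left child.
At lime: go right to daisy.
  Visit daisy.
  At daisy: go left to sage.
    Visit sage.
    At sage: no left child.
    At sage: go right to ivy.
      ivy is a leaf — visit ivy.
  At daisy: go right to ash.
    Visit ash.
    At ash: go left to bay.
      Visit bay.
      At bay: go left to yew.
        yew is a leaf — visit yew.
      At bay: no right child.
    At ash: no right child.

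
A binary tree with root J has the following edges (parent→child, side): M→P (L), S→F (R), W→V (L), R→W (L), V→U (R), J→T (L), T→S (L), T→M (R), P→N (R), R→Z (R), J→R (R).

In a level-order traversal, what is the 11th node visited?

N

Level-order visits nodes level by level from the root, left to right within each level.
Level 0: J
Level 1: T, R
Level 2: S, M, W, Z
Level 3: F, P, V
Level 4: N, U
Full level-order sequence: J, T, R, S, M, W, Z, F, P, V, N, U.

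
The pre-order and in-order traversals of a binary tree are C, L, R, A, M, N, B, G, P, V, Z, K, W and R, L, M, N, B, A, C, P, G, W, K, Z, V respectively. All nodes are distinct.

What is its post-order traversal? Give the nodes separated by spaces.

R B N M A L P W K Z V G C

The first element of pre-order is the root; it splits in-order into left and right subtrees.
Root C: left subtree has 6 nodes {R, L, M, N, B, A}, right has 6 {P, G, W, K, Z, V}.
  Root L: left subtree has 1 node {R}, right has 4 {M, N, B, A}.
    Root A: left subtree has 3 nodes {M, N, B}, right has 0 { }.
      Root M: left subtree has 0 nodes { }, right has 2 {N, B}.
        Root N: left subtree has 0 nodes { }, right has 1 {B}.
  Root G: left subtree has 1 node {P}, right has 4 {W, K, Z, V}.
    Root V: left subtree has 3 nodes {W, K, Z}, right has 0 { }.
      Root Z: left subtree has 2 nodes {W, K}, right has 0 { }.
        Root K: left subtree has 1 node {W}, right has 0 { }.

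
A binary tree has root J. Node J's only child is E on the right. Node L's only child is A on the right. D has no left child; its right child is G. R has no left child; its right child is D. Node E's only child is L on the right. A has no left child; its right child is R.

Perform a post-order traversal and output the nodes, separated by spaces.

G D R A L E J

Post-order visits the left subtree, then the right subtree, then the node.
At J: no left child.
At J: go right to E.
  At E: no left child.
  At E: go right to L.
    At L: no left child.
    At L: go right to A.
      At A: no left child.
      At A: go right to R.
        At R: no left child.
        At R: go right to D.
          At D: no left child.
          At D: go right to G.
            G is a leaf — visit G.
          Visit D.
        Visit R.
      Visit A.
    Visit L.
  Visit E.
Visit J.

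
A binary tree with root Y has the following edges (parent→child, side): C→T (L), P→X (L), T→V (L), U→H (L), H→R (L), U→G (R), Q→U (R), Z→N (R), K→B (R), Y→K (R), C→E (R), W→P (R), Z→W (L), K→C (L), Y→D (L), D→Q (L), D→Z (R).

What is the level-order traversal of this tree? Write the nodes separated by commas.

Level-order visits nodes level by level from the root, left to right within each level.
Level 0: Y
Level 1: D, K
Level 2: Q, Z, C, B
Level 3: U, W, N, T, E
Level 4: H, G, P, V
Level 5: R, X

Y, D, K, Q, Z, C, B, U, W, N, T, E, H, G, P, V, R, X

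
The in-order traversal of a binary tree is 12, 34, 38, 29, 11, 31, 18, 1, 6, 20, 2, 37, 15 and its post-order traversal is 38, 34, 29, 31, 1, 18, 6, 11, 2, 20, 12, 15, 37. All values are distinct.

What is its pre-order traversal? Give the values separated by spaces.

The last element of post-order is the root; it splits in-order into left and right subtrees.
Root 37: left subtree has 11 nodes {12, 34, 38, 29, 11, 31, 18, 1, 6, 20, 2}, right has 1 {15}.
  Root 12: left subtree has 0 nodes { }, right has 10 {34, 38, 29, 11, 31, 18, 1, 6, 20, 2}.
    Root 20: left subtree has 8 nodes {34, 38, 29, 11, 31, 18, 1, 6}, right has 1 {2}.
      Root 11: left subtree has 3 nodes {34, 38, 29}, right has 4 {31, 18, 1, 6}.
        Root 29: left subtree has 2 nodes {34, 38}, right has 0 { }.
          Root 34: left subtree has 0 nodes { }, right has 1 {38}.
        Root 6: left subtree has 3 nodes {31, 18, 1}, right has 0 { }.
          Root 18: left subtree has 1 node {31}, right has 1 {1}.

37 12 20 11 29 34 38 6 18 31 1 2 15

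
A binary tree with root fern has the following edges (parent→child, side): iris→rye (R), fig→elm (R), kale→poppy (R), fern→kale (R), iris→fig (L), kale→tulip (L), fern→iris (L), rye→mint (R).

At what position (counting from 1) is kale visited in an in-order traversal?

In-order visits the left subtree, then the node, then the right subtree.
At fern: go left to iris.
  At iris: go left to fig.
    At fig: no left child.
    Visit fig.
    At fig: go right to elm.
      elm is a leaf — visit elm.
  Visit iris.
  At iris: go right to rye.
    At rye: no left child.
    Visit rye.
    At rye: go right to mint.
      mint is a leaf — visit mint.
Visit fern.
At fern: go right to kale.
  At kale: go left to tulip.
    tulip is a leaf — visit tulip.
  Visit kale.
  At kale: go right to poppy.
    poppy is a leaf — visit poppy.
Full in-order sequence: fig, elm, iris, rye, mint, fern, tulip, kale, poppy.

8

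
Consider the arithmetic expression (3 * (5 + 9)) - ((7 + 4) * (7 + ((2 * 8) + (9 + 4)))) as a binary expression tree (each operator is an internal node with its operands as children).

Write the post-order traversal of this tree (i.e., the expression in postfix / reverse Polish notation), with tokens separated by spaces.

3 5 9 + * 7 4 + 7 2 8 * 9 4 + + + * -

Post-order on an expression tree gives postfix notation: for each operator, emit left operand, right operand, then the operator.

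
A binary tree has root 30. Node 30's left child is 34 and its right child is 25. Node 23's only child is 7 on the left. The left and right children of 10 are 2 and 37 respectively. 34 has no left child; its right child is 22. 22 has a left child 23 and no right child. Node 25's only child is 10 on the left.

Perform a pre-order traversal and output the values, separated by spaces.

Pre-order visits the node, then its left subtree, then its right subtree.
Visit 30.
At 30: go left to 34.
  Visit 34.
  At 34: no left child.
  At 34: go right to 22.
    Visit 22.
    At 22: go left to 23.
      Visit 23.
      At 23: go left to 7.
        7 is a leaf — visit 7.
      At 23: no right child.
    At 22: no right child.
At 30: go right to 25.
  Visit 25.
  At 25: go left to 10.
    Visit 10.
    At 10: go left to 2.
      2 is a leaf — visit 2.
    At 10: go right to 37.
      37 is a leaf — visit 37.
  At 25: no right child.

30 34 22 23 7 25 10 2 37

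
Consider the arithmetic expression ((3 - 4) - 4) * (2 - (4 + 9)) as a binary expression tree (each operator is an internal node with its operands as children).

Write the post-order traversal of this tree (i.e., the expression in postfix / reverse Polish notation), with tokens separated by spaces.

Post-order on an expression tree gives postfix notation: for each operator, emit left operand, right operand, then the operator.

3 4 - 4 - 2 4 9 + - *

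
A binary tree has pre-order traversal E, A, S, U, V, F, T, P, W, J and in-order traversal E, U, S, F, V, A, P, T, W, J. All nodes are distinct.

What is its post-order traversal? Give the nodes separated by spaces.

The first element of pre-order is the root; it splits in-order into left and right subtrees.
Root E: left subtree has 0 nodes { }, right has 9 {U, S, F, V, A, P, T, W, J}.
  Root A: left subtree has 4 nodes {U, S, F, V}, right has 4 {P, T, W, J}.
    Root S: left subtree has 1 node {U}, right has 2 {F, V}.
      Root V: left subtree has 1 node {F}, right has 0 { }.
    Root T: left subtree has 1 node {P}, right has 2 {W, J}.
      Root W: left subtree has 0 nodes { }, right has 1 {J}.

U F V S P J W T A E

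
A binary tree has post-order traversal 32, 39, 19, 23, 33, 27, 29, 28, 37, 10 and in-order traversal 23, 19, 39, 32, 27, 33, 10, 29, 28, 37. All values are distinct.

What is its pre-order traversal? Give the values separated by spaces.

The last element of post-order is the root; it splits in-order into left and right subtrees.
Root 10: left subtree has 6 nodes {23, 19, 39, 32, 27, 33}, right has 3 {29, 28, 37}.
  Root 27: left subtree has 4 nodes {23, 19, 39, 32}, right has 1 {33}.
    Root 23: left subtree has 0 nodes { }, right has 3 {19, 39, 32}.
      Root 19: left subtree has 0 nodes { }, right has 2 {39, 32}.
        Root 39: left subtree has 0 nodes { }, right has 1 {32}.
  Root 37: left subtree has 2 nodes {29, 28}, right has 0 { }.
    Root 28: left subtree has 1 node {29}, right has 0 { }.

10 27 23 19 39 32 33 37 28 29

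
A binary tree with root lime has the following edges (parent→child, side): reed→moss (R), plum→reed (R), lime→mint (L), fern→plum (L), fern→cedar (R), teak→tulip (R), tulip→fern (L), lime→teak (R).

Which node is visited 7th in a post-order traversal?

Post-order visits the left subtree, then the right subtree, then the node.
At lime: go left to mint.
  mint is a leaf — visit mint.
At lime: go right to teak.
  At teak: no left child.
  At teak: go right to tulip.
    At tulip: go left to fern.
      At fern: go left to plum.
        At plum: no left child.
        At plum: go right to reed.
          At reed: no left child.
          At reed: go right to moss.
            moss is a leaf — visit moss.
          Visit reed.
        Visit plum.
      At fern: go right to cedar.
        cedar is a leaf — visit cedar.
      Visit fern.
    At tulip: no right child.
    Visit tulip.
  Visit teak.
Visit lime.
Full post-order sequence: mint, moss, reed, plum, cedar, fern, tulip, teak, lime.

tulip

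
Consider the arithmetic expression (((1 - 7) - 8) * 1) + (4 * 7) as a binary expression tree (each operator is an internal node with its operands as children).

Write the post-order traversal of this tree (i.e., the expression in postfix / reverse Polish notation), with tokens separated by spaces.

Post-order on an expression tree gives postfix notation: for each operator, emit left operand, right operand, then the operator.

1 7 - 8 - 1 * 4 7 * +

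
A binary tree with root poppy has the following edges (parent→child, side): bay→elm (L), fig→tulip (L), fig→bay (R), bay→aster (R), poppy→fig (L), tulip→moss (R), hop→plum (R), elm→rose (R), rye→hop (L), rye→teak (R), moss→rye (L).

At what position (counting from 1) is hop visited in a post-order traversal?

Post-order visits the left subtree, then the right subtree, then the node.
At poppy: go left to fig.
  At fig: go left to tulip.
    At tulip: no left child.
    At tulip: go right to moss.
      At moss: go left to rye.
        At rye: go left to hop.
          At hop: no left child.
          At hop: go right to plum.
            plum is a leaf — visit plum.
          Visit hop.
        At rye: go right to teak.
          teak is a leaf — visit teak.
        Visit rye.
      At moss: no right child.
      Visit moss.
    Visit tulip.
  At fig: go right to bay.
    At bay: go left to elm.
      At elm: no left child.
      At elm: go right to rose.
        rose is a leaf — visit rose.
      Visit elm.
    At bay: go right to aster.
      aster is a leaf — visit aster.
    Visit bay.
  Visit fig.
At poppy: no right child.
Visit poppy.
Full post-order sequence: plum, hop, teak, rye, moss, tulip, rose, elm, aster, bay, fig, poppy.

2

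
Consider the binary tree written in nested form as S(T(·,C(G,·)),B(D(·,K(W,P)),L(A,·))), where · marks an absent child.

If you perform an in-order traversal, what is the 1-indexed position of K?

In-order visits the left subtree, then the node, then the right subtree.
At S: go left to T.
  At T: no left child.
  Visit T.
  At T: go right to C.
    At C: go left to G.
      G is a leaf — visit G.
    Visit C.
    At C: no right child.
Visit S.
At S: go right to B.
  At B: go left to D.
    At D: no left child.
    Visit D.
    At D: go right to K.
      At K: go left to W.
        W is a leaf — visit W.
      Visit K.
      At K: go right to P.
        P is a leaf — visit P.
  Visit B.
  At B: go right to L.
    At L: go left to A.
      A is a leaf — visit A.
    Visit L.
    At L: no right child.
Full in-order sequence: T, G, C, S, D, W, K, P, B, A, L.

7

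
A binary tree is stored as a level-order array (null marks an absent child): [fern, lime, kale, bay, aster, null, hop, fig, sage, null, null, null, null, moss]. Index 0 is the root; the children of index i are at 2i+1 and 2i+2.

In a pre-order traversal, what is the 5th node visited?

sage

Pre-order visits the node, then its left subtree, then its right subtree.
Visit fern.
At fern: go left to lime.
  Visit lime.
  At lime: go left to bay.
    Visit bay.
    At bay: go left to fig.
      fig is a leaf — visit fig.
    At bay: go right to sage.
      sage is a leaf — visit sage.
  At lime: go right to aster.
    aster is a leaf — visit aster.
At fern: go right to kale.
  Visit kale.
  At kale: no left child.
  At kale: go right to hop.
    Visit hop.
    At hop: go left to moss.
      moss is a leaf — visit moss.
    At hop: no right child.
Full pre-order sequence: fern, lime, bay, fig, sage, aster, kale, hop, moss.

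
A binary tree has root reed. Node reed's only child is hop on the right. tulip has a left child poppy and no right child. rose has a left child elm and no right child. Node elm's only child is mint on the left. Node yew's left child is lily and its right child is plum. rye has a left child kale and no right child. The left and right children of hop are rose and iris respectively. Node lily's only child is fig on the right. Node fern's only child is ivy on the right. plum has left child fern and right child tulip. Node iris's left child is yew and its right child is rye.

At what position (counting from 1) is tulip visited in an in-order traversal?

In-order visits the left subtree, then the node, then the right subtree.
At reed: no left child.
Visit reed.
At reed: go right to hop.
  At hop: go left to rose.
    At rose: go left to elm.
      At elm: go left to mint.
        mint is a leaf — visit mint.
      Visit elm.
      At elm: no right child.
    Visit rose.
    At rose: no right child.
  Visit hop.
  At hop: go right to iris.
    At iris: go left to yew.
      At yew: go left to lily.
        At lily: no left child.
        Visit lily.
        At lily: go right to fig.
          fig is a leaf — visit fig.
      Visit yew.
      At yew: go right to plum.
        At plum: go left to fern.
          At fern: no left child.
          Visit fern.
          At fern: go right to ivy.
            ivy is a leaf — visit ivy.
        Visit plum.
        At plum: go right to tulip.
          At tulip: go left to poppy.
            poppy is a leaf — visit poppy.
          Visit tulip.
          At tulip: no right child.
    Visit iris.
    At iris: go right to rye.
      At rye: go left to kale.
        kale is a leaf — visit kale.
      Visit rye.
      At rye: no right child.
Full in-order sequence: reed, mint, elm, rose, hop, lily, fig, yew, fern, ivy, plum, poppy, tulip, iris, kale, rye.

13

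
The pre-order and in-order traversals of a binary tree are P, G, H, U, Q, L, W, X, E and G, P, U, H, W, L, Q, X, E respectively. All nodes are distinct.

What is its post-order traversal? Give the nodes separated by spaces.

The first element of pre-order is the root; it splits in-order into left and right subtrees.
Root P: left subtree has 1 node {G}, right has 7 {U, H, W, L, Q, X, E}.
  Root H: left subtree has 1 node {U}, right has 5 {W, L, Q, X, E}.
    Root Q: left subtree has 2 nodes {W, L}, right has 2 {X, E}.
      Root L: left subtree has 1 node {W}, right has 0 { }.
      Root X: left subtree has 0 nodes { }, right has 1 {E}.

G U W L E X Q H P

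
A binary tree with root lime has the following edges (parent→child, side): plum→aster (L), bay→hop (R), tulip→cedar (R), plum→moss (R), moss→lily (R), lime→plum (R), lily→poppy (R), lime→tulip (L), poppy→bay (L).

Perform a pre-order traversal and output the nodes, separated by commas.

Pre-order visits the node, then its left subtree, then its right subtree.
Visit lime.
At lime: go left to tulip.
  Visit tulip.
  At tulip: no left child.
  At tulip: go right to cedar.
    cedar is a leaf — visit cedar.
At lime: go right to plum.
  Visit plum.
  At plum: go left to aster.
    aster is a leaf — visit aster.
  At plum: go right to moss.
    Visit moss.
    At moss: no left child.
    At moss: go right to lily.
      Visit lily.
      At lily: no left child.
      At lily: go right to poppy.
        Visit poppy.
        At poppy: go left to bay.
          Visit bay.
          At bay: no left child.
          At bay: go right to hop.
            hop is a leaf — visit hop.
        At poppy: no right child.

lime, tulip, cedar, plum, aster, moss, lily, poppy, bay, hop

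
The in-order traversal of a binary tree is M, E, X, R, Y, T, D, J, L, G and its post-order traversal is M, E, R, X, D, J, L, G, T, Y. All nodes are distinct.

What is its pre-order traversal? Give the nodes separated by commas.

Y, X, E, M, R, T, G, L, J, D

The last element of post-order is the root; it splits in-order into left and right subtrees.
Root Y: left subtree has 4 nodes {M, E, X, R}, right has 5 {T, D, J, L, G}.
  Root X: left subtree has 2 nodes {M, E}, right has 1 {R}.
    Root E: left subtree has 1 node {M}, right has 0 { }.
  Root T: left subtree has 0 nodes { }, right has 4 {D, J, L, G}.
    Root G: left subtree has 3 nodes {D, J, L}, right has 0 { }.
      Root L: left subtree has 2 nodes {D, J}, right has 0 { }.
        Root J: left subtree has 1 node {D}, right has 0 { }.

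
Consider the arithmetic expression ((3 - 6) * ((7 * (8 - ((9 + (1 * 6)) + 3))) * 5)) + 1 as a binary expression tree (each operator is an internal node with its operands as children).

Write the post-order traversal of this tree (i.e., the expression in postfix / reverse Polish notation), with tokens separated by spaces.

Post-order on an expression tree gives postfix notation: for each operator, emit left operand, right operand, then the operator.

3 6 - 7 8 9 1 6 * + 3 + - * 5 * * 1 +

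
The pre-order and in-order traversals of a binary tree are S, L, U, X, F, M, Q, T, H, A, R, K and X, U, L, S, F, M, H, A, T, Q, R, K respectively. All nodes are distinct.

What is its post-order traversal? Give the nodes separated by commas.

The first element of pre-order is the root; it splits in-order into left and right subtrees.
Root S: left subtree has 3 nodes {X, U, L}, right has 8 {F, M, H, A, T, Q, R, K}.
  Root L: left subtree has 2 nodes {X, U}, right has 0 { }.
    Root U: left subtree has 1 node {X}, right has 0 { }.
  Root F: left subtree has 0 nodes { }, right has 7 {M, H, A, T, Q, R, K}.
    Root M: left subtree has 0 nodes { }, right has 6 {H, A, T, Q, R, K}.
      Root Q: left subtree has 3 nodes {H, A, T}, right has 2 {R, K}.
        Root T: left subtree has 2 nodes {H, A}, right has 0 { }.
          Root H: left subtree has 0 nodes { }, right has 1 {A}.
        Root R: left subtree has 0 nodes { }, right has 1 {K}.

X, U, L, A, H, T, K, R, Q, M, F, S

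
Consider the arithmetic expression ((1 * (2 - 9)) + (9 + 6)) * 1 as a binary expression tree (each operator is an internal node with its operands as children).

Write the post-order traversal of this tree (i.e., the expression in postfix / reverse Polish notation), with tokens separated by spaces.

1 2 9 - * 9 6 + + 1 *

Post-order on an expression tree gives postfix notation: for each operator, emit left operand, right operand, then the operator.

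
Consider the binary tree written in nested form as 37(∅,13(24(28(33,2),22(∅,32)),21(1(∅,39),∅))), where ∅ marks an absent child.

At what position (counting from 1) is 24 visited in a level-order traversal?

3

Level-order visits nodes level by level from the root, left to right within each level.
Level 0: 37
Level 1: 13
Level 2: 24, 21
Level 3: 28, 22, 1
Level 4: 33, 2, 32, 39
Full level-order sequence: 37, 13, 24, 21, 28, 22, 1, 33, 2, 32, 39.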